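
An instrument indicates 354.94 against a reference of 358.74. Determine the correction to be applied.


Correction = standard - reading
= 358.74 - 354.94
= 3.8000

3.8000


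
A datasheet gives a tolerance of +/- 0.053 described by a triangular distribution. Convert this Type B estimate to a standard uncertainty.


u_B = half_width / sqrt(6)
u_B = 0.053 / 2.4494897
u_B = 0.0216

0.0216


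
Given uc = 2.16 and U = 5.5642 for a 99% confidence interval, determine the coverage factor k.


k = U / uc
k = 5.5642 / 2.16
k = 2.576

2.576


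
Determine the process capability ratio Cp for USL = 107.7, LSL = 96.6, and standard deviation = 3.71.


Cp = (USL - LSL) / (6 * sigma)
= (107.7 - 96.6) / (6 * 3.71)
= 11.1000 / 22.2600
= 0.4987

0.4987


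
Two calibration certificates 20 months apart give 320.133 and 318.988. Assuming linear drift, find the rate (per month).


rate = (v2 - v1) / months
= (318.988 - 320.133) / 20
= -1.1450 / 20
= -0.0572

-0.0572


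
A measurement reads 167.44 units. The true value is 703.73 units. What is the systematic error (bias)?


Systematic error = measured - true
= 167.44 - 703.73
= -536.2900

-536.2900


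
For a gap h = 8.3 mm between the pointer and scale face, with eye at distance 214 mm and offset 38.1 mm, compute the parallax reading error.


error = h * offset / d
= 8.3 * 38.1 / 214
= 1.4777

1.4777


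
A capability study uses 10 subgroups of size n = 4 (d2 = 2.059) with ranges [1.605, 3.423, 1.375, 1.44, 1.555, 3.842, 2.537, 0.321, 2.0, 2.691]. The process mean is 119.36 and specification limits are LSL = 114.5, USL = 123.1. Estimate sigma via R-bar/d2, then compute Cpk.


R_bar = (1.605 + 3.423 + 1.375 + 1.44 + 1.555 + 3.842 + 2.537 + 0.321 + 2.0 + 2.691) / 10 = 2.0789
sigma = R_bar / d2 = 2.0789 / 2.059 = 1.0096649
Cp = (USL - LSL)/(6*sigma) = (123.1 - 114.5)/(6*1.0096649) = 1.4196
Cpu = (123.1 - 119.36)/(3*1.0096649) = 1.2347
Cpl = (119.36 - 114.5)/(3*1.0096649) = 1.6045
Cpk = min(Cpu, Cpl) = 1.2347

1.2347


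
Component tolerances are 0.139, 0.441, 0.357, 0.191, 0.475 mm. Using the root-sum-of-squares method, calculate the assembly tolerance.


RSS = sqrt(0.139^2 + 0.441^2 + 0.357^2 + 0.191^2 + 0.475^2)
= sqrt(0.603357)
= 0.7768

0.7768


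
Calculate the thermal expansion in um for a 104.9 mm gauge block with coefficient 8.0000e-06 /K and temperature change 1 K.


dL = L * alpha * dT
= 104.9 * 8.0000e-06 * 1
= 8.3920000e-04 mm
dL_um = 8.3920000e-04 * 1000 = 0.8392 um

0.8392


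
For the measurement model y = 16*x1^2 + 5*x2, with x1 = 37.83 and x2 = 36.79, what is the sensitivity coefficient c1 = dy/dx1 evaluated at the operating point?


y = 16*x1^2 + 5*x2
dy/dx1 = 2*16*x1
Evaluate at x1 = 37.83: c1 = 32 * 37.83
c1 = 1210.5600

1210.5600


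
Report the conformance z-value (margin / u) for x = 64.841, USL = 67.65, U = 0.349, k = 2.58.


u = U / k = 0.349 / 2.58 = 0.13527132
margin = |USL - x| = |67.65 - 64.841| = 2.809
z = margin / u = 2.809 / 0.13527132
z = 20.7657

20.7657


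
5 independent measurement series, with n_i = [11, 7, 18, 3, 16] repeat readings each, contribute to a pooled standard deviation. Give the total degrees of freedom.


nu = sum_i (n_i - 1)
nu = ((11 - 1) + (7 - 1) + (18 - 1) + (3 - 1) + (16 - 1))
nu = 10 + 6 + 17 + 2 + 15
nu = 50

50


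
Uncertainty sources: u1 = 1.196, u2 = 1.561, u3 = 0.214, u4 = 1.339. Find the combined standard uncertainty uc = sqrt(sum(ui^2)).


uc = sqrt(1.196^2 + 1.561^2 + 0.214^2 + 1.339^2)
uc = sqrt(5.705854)
uc = 2.3887

2.3887


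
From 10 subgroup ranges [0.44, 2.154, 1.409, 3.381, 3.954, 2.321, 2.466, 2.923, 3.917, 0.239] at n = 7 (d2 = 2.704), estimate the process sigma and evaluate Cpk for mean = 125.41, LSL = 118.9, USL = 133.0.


R_bar = (0.44 + 2.154 + 1.409 + 3.381 + 3.954 + 2.321 + 2.466 + 2.923 + 3.917 + 0.239) / 10 = 2.3204
sigma = R_bar / d2 = 2.3204 / 2.704 = 0.85813609
Cp = (USL - LSL)/(6*sigma) = (133.0 - 118.9)/(6*0.85813609) = 2.7385
Cpu = (133.0 - 125.41)/(3*0.85813609) = 2.9483
Cpl = (125.41 - 118.9)/(3*0.85813609) = 2.5287
Cpk = min(Cpu, Cpl) = 2.5287

2.5287


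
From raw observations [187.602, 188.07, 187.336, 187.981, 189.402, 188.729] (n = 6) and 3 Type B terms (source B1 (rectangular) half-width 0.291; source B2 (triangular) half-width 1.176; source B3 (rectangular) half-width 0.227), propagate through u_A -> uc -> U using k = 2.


mean = (187.602 + 188.07 + 187.336 + 187.981 + 189.402 + 188.729) / 6 = 188.1866667
s = sqrt(sum((x - mean)^2)/(n-1)) = 0.76059705
u_A = s / sqrt(n) = 0.76059705 / sqrt(6) = 0.31051245
u_B1 = 0.291 / sqrt(3) = 0.16800893
u_B2 = 1.176 / sqrt(6) = 0.48009999
u_B3 = 0.227 / sqrt(3) = 0.13105851
uc = sqrt(0.31051245^2 + 0.16800893^2 + 0.48009999^2 + 0.13105851^2) = 0.6101781
U = k * uc = 2 * 0.6101781
U = 1.2204

1.2204


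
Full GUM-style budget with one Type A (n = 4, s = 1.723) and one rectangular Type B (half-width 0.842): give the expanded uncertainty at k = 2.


u_A = s / sqrt(n) = 1.723 / sqrt(4) = 0.8615
u_B = half_width / sqrt(3) = 0.842 / sqrt(3) = 0.48612893
uc = sqrt(u_A^2 + u_B^2) = sqrt(0.8615^2 + 0.48612893^2) = 0.9891934
U = k * uc = 2 * 0.9891934
U = 1.9784

1.9784


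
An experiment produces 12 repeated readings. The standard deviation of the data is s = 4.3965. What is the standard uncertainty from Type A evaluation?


u_A = s / sqrt(n)
u_A = 4.3965 / sqrt(12)
u_A = 4.3965 / 3.4641016
u_A = 1.2692

1.2692


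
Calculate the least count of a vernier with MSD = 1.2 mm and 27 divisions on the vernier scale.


LC = MSD / n_div
= 1.2 / 27
= 0.0444

0.0444


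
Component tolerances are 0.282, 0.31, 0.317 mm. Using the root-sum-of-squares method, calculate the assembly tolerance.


RSS = sqrt(0.282^2 + 0.31^2 + 0.317^2)
= sqrt(0.276113)
= 0.5255

0.5255


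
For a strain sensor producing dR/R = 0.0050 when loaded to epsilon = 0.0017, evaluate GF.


GF = (dR/R) / epsilon
= 0.0050 / 0.0017
= 2.9412

2.9412


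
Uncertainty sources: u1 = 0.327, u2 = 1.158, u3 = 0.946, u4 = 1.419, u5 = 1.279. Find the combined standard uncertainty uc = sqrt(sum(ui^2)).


uc = sqrt(0.327^2 + 1.158^2 + 0.946^2 + 1.419^2 + 1.279^2)
uc = sqrt(5.992211)
uc = 2.4479

2.4479


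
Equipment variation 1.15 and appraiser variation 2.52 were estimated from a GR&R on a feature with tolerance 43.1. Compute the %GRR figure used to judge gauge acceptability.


GRR = sqrt(EV^2 + AV^2) = sqrt(1.15^2 + 2.52^2) = 2.77
%GRR = GRR / tol * 100 = 2.77 / 43.1 * 100
%GRR = 6.4269

6.4269


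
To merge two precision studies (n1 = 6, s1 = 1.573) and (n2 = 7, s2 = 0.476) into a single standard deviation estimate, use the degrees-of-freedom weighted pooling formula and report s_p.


s_p = sqrt(((n1-1)*s1^2 + (n2-1)*s2^2) / (n1+n2-2))
numerator = (6-1)*1.573^2 + (7-1)*0.476^2 = 12.371645 + 1.359456 = 13.731101
denominator = 6 + 7 - 2 = 11
s_p^2 = 13.731101 / 11 = 1.2482819
s_p = sqrt(1.2482819) = 1.1173

1.1173


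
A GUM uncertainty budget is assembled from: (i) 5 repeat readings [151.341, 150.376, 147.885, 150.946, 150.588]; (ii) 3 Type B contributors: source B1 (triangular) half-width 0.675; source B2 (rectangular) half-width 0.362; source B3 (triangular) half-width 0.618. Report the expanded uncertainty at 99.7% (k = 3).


mean = (151.341 + 150.376 + 147.885 + 150.946 + 150.588) / 5 = 150.2272
s = sqrt(sum((x - mean)^2)/(n-1)) = 1.3597282
u_A = s / sqrt(n) = 1.3597282 / sqrt(5) = 0.60808894
u_B1 = 0.675 / sqrt(6) = 0.2755676
u_B2 = 0.362 / sqrt(3) = 0.2090008
u_B3 = 0.618 / sqrt(6) = 0.25229744
uc = sqrt(0.60808894^2 + 0.2755676^2 + 0.2090008^2 + 0.25229744^2) = 0.74366995
U = k * uc = 3 * 0.74366995
U = 2.2310

2.2310


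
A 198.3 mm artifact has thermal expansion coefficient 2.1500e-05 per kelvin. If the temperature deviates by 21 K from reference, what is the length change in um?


dL = L * alpha * dT
= 198.3 * 2.1500e-05 * 21
= 0.0895324 mm
dL_um = 0.0895324 * 1000 = 89.5324 um

89.5324


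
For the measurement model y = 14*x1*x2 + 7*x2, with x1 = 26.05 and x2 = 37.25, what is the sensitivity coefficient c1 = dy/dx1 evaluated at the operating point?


y = 14*x1*x2 + 7*x2
dy/dx1 = 14*x2
Evaluate at x2 = 37.25: c1 = 14 * 37.25
c1 = 521.5000

521.5000


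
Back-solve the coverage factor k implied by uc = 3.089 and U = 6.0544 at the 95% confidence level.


k = U / uc
k = 6.0544 / 3.089
k = 1.96

1.96


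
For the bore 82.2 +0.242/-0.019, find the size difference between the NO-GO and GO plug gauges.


GO = nominal - lower_tol (smallest hole = maximum material condition)
GO = 82.2 - 0.019 = 82.181
NO-GO = nominal + upper_tol (largest hole = least material condition)
NO-GO = 82.2 + 0.242 = 82.442
spread = NO-GO - GO = 82.442 - 82.181 = 0.2610

0.2610


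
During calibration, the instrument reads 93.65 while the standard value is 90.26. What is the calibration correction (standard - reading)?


Correction = standard - reading
= 90.26 - 93.65
= -3.3900

-3.3900


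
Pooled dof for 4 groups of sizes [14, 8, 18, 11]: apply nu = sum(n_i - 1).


nu = sum_i (n_i - 1)
nu = ((14 - 1) + (8 - 1) + (18 - 1) + (11 - 1))
nu = 13 + 7 + 17 + 10
nu = 47

47


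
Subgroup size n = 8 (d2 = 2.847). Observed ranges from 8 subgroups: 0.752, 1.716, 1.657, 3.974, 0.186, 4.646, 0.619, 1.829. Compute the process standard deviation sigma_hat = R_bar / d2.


R_bar = (0.752 + 1.716 + 1.657 + 3.974 + 0.186 + 4.646 + 0.619 + 1.829) / 8
R_bar = 15.379 / 8 = 1.922375
sigma_hat = R_bar / d2 = 1.922375 / 2.847 = 0.6752

0.6752


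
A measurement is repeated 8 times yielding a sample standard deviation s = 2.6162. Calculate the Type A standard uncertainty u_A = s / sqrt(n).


u_A = s / sqrt(n)
u_A = 2.6162 / sqrt(8)
u_A = 2.6162 / 2.8284271
u_A = 0.9250

0.9250


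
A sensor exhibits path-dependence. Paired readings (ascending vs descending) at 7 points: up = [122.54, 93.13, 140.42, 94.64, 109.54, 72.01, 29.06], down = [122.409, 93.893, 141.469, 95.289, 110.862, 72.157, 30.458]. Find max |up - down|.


|122.54 - 122.409| = 0.1310
|93.13 - 93.893| = 0.7630
|140.42 - 141.469| = 1.0490
|94.64 - 95.289| = 0.6490
|109.54 - 110.862| = 1.3220
|72.01 - 72.157| = 0.1470
|29.06 - 30.458| = 1.3980
hysteresis = max(diffs) = 1.3980

1.3980


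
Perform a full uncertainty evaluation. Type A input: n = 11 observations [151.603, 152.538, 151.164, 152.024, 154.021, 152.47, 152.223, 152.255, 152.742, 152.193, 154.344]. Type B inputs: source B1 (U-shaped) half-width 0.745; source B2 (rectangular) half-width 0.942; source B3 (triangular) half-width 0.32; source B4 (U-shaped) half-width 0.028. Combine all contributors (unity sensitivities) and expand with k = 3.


mean = (151.603 + 152.538 + 151.164 + 152.024 + 154.021 + 152.47 + 152.223 + 152.255 + 152.742 + 152.193 + 154.344) / 11 = 152.507
s = sqrt(sum((x - mean)^2)/(n-1)) = 0.93921403
u_A = s / sqrt(n) = 0.93921403 / sqrt(11) = 0.28318369
u_B1 = 0.745 / sqrt(2) = 0.52679455
u_B2 = 0.942 / sqrt(3) = 0.54386395
u_B3 = 0.32 / sqrt(6) = 0.13063945
u_B4 = 0.028 / sqrt(2) = 0.01979899
uc = sqrt(0.28318369^2 + 0.52679455^2 + 0.54386395^2 + 0.13063945^2 + 0.01979899^2) = 0.8191167
U = k * uc = 3 * 0.8191167
U = 2.4574

2.4574


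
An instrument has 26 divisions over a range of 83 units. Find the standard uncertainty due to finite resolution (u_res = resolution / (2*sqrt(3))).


resolution = range / divisions
resolution = 83 / 26 = 3.1923077
u_res = resolution / (2*sqrt(3))
u_res = 3.1923077 / 3.4641016
u_res = 0.9215

0.9215


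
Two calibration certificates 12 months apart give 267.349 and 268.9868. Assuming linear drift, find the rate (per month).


rate = (v2 - v1) / months
= (268.9868 - 267.349) / 12
= 1.6378 / 12
= 0.1365

0.1365


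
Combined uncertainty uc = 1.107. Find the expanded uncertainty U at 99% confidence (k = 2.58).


U = k * uc
U = 2.58 * 1.107
U = 2.8561

2.8561


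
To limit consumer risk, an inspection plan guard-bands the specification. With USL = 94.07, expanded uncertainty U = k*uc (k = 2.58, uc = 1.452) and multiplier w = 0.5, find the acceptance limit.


U = k * uc = 2.58 * 1.452 = 3.74616
guard band g = w * U = 0.5 * 3.74616 = 1.87308
AL = USL - g = 94.07 - 1.87308
AL = 92.1969

92.1969


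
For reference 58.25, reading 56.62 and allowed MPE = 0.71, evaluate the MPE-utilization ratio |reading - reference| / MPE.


e = indication - reference = 56.62 - 58.25 = -1.6300
|e| = 1.6300
ratio = |e| / MPE = 1.6300 / 0.71
ratio = 2.2958

2.2958


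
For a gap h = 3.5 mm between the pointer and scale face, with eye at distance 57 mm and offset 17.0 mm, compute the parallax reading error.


error = h * offset / d
= 3.5 * 17.0 / 57
= 1.0439

1.0439


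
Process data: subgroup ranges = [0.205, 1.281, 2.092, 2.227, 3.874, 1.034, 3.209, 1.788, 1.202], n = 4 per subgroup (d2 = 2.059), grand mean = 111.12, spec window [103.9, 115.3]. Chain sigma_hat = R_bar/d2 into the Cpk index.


R_bar = (0.205 + 1.281 + 2.092 + 2.227 + 3.874 + 1.034 + 3.209 + 1.788 + 1.202) / 9 = 1.8791111
sigma = R_bar / d2 = 1.8791111 / 2.059 = 0.91263288
Cp = (USL - LSL)/(6*sigma) = (115.3 - 103.9)/(6*0.91263288) = 2.0819
Cpu = (115.3 - 111.12)/(3*0.91263288) = 1.5267
Cpl = (111.12 - 103.9)/(3*0.91263288) = 2.6371
Cpk = min(Cpu, Cpl) = 1.5267

1.5267


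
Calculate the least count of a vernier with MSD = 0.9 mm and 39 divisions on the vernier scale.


LC = MSD / n_div
= 0.9 / 39
= 0.0231

0.0231


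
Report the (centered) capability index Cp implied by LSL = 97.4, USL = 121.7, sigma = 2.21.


Cp = (USL - LSL) / (6 * sigma)
= (121.7 - 97.4) / (6 * 2.21)
= 24.3000 / 13.2600
= 1.8326

1.8326


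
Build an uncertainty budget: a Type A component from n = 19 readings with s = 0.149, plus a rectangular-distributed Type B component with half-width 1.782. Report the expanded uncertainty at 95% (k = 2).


u_A = s / sqrt(n) = 0.149 / sqrt(19) = 0.034182944
u_B = half_width / sqrt(3) = 1.782 / sqrt(3) = 1.0288382
uc = sqrt(u_A^2 + u_B^2) = sqrt(0.034182944^2 + 1.0288382^2) = 1.0294059
U = k * uc = 2 * 1.0294059
U = 2.0588

2.0588


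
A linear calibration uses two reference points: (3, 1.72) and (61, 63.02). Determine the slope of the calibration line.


slope = (y2 - y1) / (x2 - x1)
= (63.02 - 1.72) / (61 - 3)
= 61.3000 / 58
= 1.0569

1.0569


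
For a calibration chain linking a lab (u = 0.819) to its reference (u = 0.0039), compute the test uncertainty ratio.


TUR = u_lab / u_ref
= 0.819 / 0.0039
= 210.0000

210.0000


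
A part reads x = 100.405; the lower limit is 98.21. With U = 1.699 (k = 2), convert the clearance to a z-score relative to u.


u = U / k = 1.699 / 2 = 0.8495
margin = |LSL - x| = |98.21 - 100.405| = 2.195
z = margin / u = 2.195 / 0.8495
z = 2.5839

2.5839


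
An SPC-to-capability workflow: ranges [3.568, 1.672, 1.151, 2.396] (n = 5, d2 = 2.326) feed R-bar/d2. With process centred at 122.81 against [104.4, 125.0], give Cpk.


R_bar = (3.568 + 1.672 + 1.151 + 2.396) / 4 = 2.19675
sigma = R_bar / d2 = 2.19675 / 2.326 = 0.9444325
Cp = (USL - LSL)/(6*sigma) = (125.0 - 104.4)/(6*0.9444325) = 3.6353
Cpu = (125.0 - 122.81)/(3*0.9444325) = 0.7730
Cpl = (122.81 - 104.4)/(3*0.9444325) = 6.4977
Cpk = min(Cpu, Cpl) = 0.7730

0.7730


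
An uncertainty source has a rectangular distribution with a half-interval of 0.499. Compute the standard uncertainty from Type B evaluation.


u_B = half_width / sqrt(3)
u_B = 0.499 / 1.7320508
u_B = 0.2881

0.2881


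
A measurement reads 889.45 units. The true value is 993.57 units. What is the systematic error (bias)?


Systematic error = measured - true
= 889.45 - 993.57
= -104.1200

-104.1200


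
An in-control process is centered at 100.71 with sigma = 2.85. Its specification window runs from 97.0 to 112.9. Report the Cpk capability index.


Cpu = (USL - mean) / (3*sigma) = (112.9 - 100.71) / (3*2.85) = 1.4257
Cpl = (mean - LSL) / (3*sigma) = (100.71 - 97.0) / (3*2.85) = 0.4339
Cpk = min(Cpu, Cpl) = 0.4339

0.4339


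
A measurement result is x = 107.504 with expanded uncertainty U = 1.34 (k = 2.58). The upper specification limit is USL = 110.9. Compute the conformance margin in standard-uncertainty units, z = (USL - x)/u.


u = U / k = 1.34 / 2.58 = 0.51937984
margin = |USL - x| = |110.9 - 107.504| = 3.396
z = margin / u = 3.396 / 0.51937984
z = 6.5386

6.5386


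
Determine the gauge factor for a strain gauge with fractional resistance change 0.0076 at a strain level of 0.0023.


GF = (dR/R) / epsilon
= 0.0076 / 0.0023
= 3.3043

3.3043


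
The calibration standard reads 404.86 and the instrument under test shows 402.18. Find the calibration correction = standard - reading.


Correction = standard - reading
= 404.86 - 402.18
= 2.6800

2.6800


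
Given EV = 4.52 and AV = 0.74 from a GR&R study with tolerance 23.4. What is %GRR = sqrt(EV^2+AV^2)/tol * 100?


GRR = sqrt(EV^2 + AV^2) = sqrt(4.52^2 + 0.74^2) = 4.5801747
%GRR = GRR / tol * 100 = 4.5801747 / 23.4 * 100
%GRR = 19.5734

19.5734


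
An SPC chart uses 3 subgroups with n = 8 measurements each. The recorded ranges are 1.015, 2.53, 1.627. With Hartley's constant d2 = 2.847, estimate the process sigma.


R_bar = (1.015 + 2.53 + 1.627) / 3
R_bar = 5.172 / 3 = 1.724
sigma_hat = R_bar / d2 = 1.724 / 2.847 = 0.6055

0.6055


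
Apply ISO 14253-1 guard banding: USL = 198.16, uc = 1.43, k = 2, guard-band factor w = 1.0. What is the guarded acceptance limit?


U = k * uc = 2 * 1.43 = 2.86
guard band g = w * U = 1.0 * 2.86 = 2.86
AL = USL - g = 198.16 - 2.86
AL = 195.3000

195.3000


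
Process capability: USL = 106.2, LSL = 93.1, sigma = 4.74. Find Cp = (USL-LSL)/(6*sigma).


Cp = (USL - LSL) / (6 * sigma)
= (106.2 - 93.1) / (6 * 4.74)
= 13.1000 / 28.4400
= 0.4606

0.4606


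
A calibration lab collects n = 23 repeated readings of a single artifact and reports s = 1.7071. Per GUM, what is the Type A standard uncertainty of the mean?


u_A = s / sqrt(n)
u_A = 1.7071 / sqrt(23)
u_A = 1.7071 / 4.7958315
u_A = 0.3560

0.3560


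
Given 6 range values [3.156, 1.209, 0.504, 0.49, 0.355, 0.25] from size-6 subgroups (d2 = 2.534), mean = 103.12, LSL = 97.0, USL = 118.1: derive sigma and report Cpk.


R_bar = (3.156 + 1.209 + 0.504 + 0.49 + 0.355 + 0.25) / 6 = 0.994
sigma = R_bar / d2 = 0.994 / 2.534 = 0.39226519
Cp = (USL - LSL)/(6*sigma) = (118.1 - 97.0)/(6*0.39226519) = 8.9650
Cpu = (118.1 - 103.12)/(3*0.39226519) = 12.7295
Cpl = (103.12 - 97.0)/(3*0.39226519) = 5.2006
Cpk = min(Cpu, Cpl) = 5.2006

5.2006


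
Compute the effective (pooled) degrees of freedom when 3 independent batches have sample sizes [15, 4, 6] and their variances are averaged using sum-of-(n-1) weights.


nu = sum_i (n_i - 1)
nu = ((15 - 1) + (4 - 1) + (6 - 1))
nu = 14 + 3 + 5
nu = 22

22


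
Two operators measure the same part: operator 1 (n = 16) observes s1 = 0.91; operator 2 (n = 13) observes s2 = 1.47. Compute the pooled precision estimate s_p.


s_p = sqrt(((n1-1)*s1^2 + (n2-1)*s2^2) / (n1+n2-2))
numerator = (16-1)*0.91^2 + (13-1)*1.47^2 = 12.4215 + 25.9308 = 38.3523
denominator = 16 + 13 - 2 = 27
s_p^2 = 38.3523 / 27 = 1.4204556
s_p = sqrt(1.4204556) = 1.1918

1.1918


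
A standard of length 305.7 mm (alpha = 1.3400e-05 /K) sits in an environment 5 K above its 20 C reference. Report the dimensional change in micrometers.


dL = L * alpha * dT
= 305.7 * 1.3400e-05 * 5
= 0.0204819 mm
dL_um = 0.0204819 * 1000 = 20.4819 um

20.4819


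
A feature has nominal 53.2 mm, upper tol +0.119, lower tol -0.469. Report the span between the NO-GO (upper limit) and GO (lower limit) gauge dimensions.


GO = nominal - lower_tol (smallest hole = maximum material condition)
GO = 53.2 - 0.469 = 52.731
NO-GO = nominal + upper_tol (largest hole = least material condition)
NO-GO = 53.2 + 0.119 = 53.319
spread = NO-GO - GO = 53.319 - 52.731 = 0.5880

0.5880


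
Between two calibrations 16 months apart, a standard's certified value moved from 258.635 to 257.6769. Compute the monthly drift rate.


rate = (v2 - v1) / months
= (257.6769 - 258.635) / 16
= -0.9581 / 16
= -0.0599

-0.0599


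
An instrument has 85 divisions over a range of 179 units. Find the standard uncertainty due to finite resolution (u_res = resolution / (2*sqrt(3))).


resolution = range / divisions
resolution = 179 / 85 = 2.1058824
u_res = resolution / (2*sqrt(3))
u_res = 2.1058824 / 3.4641016
u_res = 0.6079

0.6079


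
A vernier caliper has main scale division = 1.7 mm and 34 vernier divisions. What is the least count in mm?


LC = MSD / n_div
= 1.7 / 34
= 0.0500

0.0500


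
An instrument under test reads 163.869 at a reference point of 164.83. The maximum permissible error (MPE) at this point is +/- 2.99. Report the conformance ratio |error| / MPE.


e = indication - reference = 163.869 - 164.83 = -0.9610
|e| = 0.9610
ratio = |e| / MPE = 0.9610 / 2.99
ratio = 0.3214

0.3214


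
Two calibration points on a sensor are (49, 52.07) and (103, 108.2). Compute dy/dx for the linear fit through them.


slope = (y2 - y1) / (x2 - x1)
= (108.2 - 52.07) / (103 - 49)
= 56.1300 / 54
= 1.0394

1.0394


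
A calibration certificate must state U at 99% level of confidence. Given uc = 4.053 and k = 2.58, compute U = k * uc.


U = k * uc
U = 2.58 * 4.053
U = 10.4567

10.4567


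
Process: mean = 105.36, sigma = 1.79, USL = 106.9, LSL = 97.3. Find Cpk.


Cpu = (USL - mean) / (3*sigma) = (106.9 - 105.36) / (3*1.79) = 0.2868
Cpl = (mean - LSL) / (3*sigma) = (105.36 - 97.3) / (3*1.79) = 1.5009
Cpk = min(Cpu, Cpl) = 0.2868

0.2868


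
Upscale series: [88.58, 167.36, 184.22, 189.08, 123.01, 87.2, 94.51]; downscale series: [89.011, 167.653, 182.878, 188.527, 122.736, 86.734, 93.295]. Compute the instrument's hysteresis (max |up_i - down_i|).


|88.58 - 89.011| = 0.4310
|167.36 - 167.653| = 0.2930
|184.22 - 182.878| = 1.3420
|189.08 - 188.527| = 0.5530
|123.01 - 122.736| = 0.2740
|87.2 - 86.734| = 0.4660
|94.51 - 93.295| = 1.2150
hysteresis = max(diffs) = 1.3420

1.3420


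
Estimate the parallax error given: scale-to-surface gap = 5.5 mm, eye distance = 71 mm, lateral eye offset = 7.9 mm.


error = h * offset / d
= 5.5 * 7.9 / 71
= 0.6120

0.6120


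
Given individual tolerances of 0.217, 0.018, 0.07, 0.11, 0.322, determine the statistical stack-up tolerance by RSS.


RSS = sqrt(0.217^2 + 0.018^2 + 0.07^2 + 0.11^2 + 0.322^2)
= sqrt(0.168097)
= 0.4100

0.4100


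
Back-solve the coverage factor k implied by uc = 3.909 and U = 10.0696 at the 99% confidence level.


k = U / uc
k = 10.0696 / 3.909
k = 2.576

2.576


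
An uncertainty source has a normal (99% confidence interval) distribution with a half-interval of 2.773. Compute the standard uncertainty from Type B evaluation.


u_B = half_width / 2.576
u_B = 2.773 / 2.576
u_B = 1.0765

1.0765


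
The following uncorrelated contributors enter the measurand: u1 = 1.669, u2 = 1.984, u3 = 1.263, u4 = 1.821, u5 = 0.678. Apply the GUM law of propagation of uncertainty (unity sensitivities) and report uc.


uc = sqrt(1.669^2 + 1.984^2 + 1.263^2 + 1.821^2 + 0.678^2)
uc = sqrt(12.092711)
uc = 3.4775

3.4775


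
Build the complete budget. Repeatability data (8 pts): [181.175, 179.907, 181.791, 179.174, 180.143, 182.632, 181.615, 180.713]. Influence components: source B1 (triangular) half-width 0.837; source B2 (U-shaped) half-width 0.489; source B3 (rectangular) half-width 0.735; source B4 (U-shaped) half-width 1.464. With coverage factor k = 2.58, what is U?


mean = (181.175 + 179.907 + 181.791 + 179.174 + 180.143 + 182.632 + 181.615 + 180.713) / 8 = 180.89375
s = sqrt(sum((x - mean)^2)/(n-1)) = 1.1309532
u_A = s / sqrt(n) = 1.1309532 / sqrt(8) = 0.39985234
u_B1 = 0.837 / sqrt(6) = 0.34170382
u_B2 = 0.489 / sqrt(2) = 0.34577522
u_B3 = 0.735 / sqrt(3) = 0.42435245
u_B4 = 1.464 / sqrt(2) = 1.0352043
uc = sqrt(0.39985234^2 + 0.34170382^2 + 0.34577522^2 + 0.42435245^2 + 1.0352043^2) = 1.283716
U = k * uc = 2.58 * 1.283716
U = 3.3120

3.3120


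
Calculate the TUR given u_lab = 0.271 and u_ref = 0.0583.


TUR = u_lab / u_ref
= 0.271 / 0.0583
= 4.6484

4.6484


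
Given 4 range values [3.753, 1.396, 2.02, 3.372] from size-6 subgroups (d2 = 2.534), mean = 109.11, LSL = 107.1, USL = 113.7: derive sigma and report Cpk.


R_bar = (3.753 + 1.396 + 2.02 + 3.372) / 4 = 2.63525
sigma = R_bar / d2 = 2.63525 / 2.534 = 1.0399566
Cp = (USL - LSL)/(6*sigma) = (113.7 - 107.1)/(6*1.0399566) = 1.0577
Cpu = (113.7 - 109.11)/(3*1.0399566) = 1.4712
Cpl = (109.11 - 107.1)/(3*1.0399566) = 0.6443
Cpk = min(Cpu, Cpl) = 0.6443

0.6443


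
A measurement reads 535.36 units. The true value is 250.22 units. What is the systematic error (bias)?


Systematic error = measured - true
= 535.36 - 250.22
= 285.1400

285.1400


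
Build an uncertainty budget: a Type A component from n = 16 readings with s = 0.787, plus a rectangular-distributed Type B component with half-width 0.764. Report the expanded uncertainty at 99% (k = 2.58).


u_A = s / sqrt(n) = 0.787 / sqrt(16) = 0.19675
u_B = half_width / sqrt(3) = 0.764 / sqrt(3) = 0.44109561
uc = sqrt(u_A^2 + u_B^2) = sqrt(0.19675^2 + 0.44109561^2) = 0.48298644
U = k * uc = 2.58 * 0.48298644
U = 1.2461

1.2461


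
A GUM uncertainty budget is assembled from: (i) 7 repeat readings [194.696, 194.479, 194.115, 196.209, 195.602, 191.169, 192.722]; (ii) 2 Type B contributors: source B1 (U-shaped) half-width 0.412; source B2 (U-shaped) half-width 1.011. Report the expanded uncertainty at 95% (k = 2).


mean = (194.696 + 194.479 + 194.115 + 196.209 + 195.602 + 191.169 + 192.722) / 7 = 194.1417143
s = sqrt(sum((x - mean)^2)/(n-1)) = 1.7166067
u_A = s / sqrt(n) = 1.7166067 / sqrt(7) = 0.64881635
u_B1 = 0.412 / sqrt(2) = 0.29132799
u_B2 = 1.011 / sqrt(2) = 0.71488496
uc = sqrt(0.64881635^2 + 0.29132799^2 + 0.71488496^2) = 1.0084122
U = k * uc = 2 * 1.0084122
U = 2.0168

2.0168


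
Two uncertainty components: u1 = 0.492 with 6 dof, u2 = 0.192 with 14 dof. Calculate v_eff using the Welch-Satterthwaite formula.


uc = sqrt(u1^2 + u2^2) = sqrt(0.492^2 + 0.192^2) = 0.52813635
v_eff = uc^4 / (u1^4/v1 + u2^4/v2)
= 0.52813635^4 / (0.492^4/6 + 0.192^4/14)
= 0.077800832 / 0.0098628982
v_eff = 7.8882

7.8882


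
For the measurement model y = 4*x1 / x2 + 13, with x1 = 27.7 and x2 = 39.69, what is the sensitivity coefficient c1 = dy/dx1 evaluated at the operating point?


y = 4*x1 / x2 + 13
dy/dx1 = 4/x2
Evaluate at x2 = 39.69: c1 = 4 / 39.69
c1 = 0.1008

0.1008


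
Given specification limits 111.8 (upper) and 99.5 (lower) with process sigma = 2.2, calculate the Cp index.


Cp = (USL - LSL) / (6 * sigma)
= (111.8 - 99.5) / (6 * 2.2)
= 12.3000 / 13.2000
= 0.9318

0.9318


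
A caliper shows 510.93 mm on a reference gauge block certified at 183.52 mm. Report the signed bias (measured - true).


Systematic error = measured - true
= 510.93 - 183.52
= 327.4100

327.4100


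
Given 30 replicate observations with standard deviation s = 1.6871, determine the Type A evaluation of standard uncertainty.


u_A = s / sqrt(n)
u_A = 1.6871 / sqrt(30)
u_A = 1.6871 / 5.4772256
u_A = 0.3080

0.3080


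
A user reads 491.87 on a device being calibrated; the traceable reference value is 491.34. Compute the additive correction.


Correction = standard - reading
= 491.34 - 491.87
= -0.5300

-0.5300


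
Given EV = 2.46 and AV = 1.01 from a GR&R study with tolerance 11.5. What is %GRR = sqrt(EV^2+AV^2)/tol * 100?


GRR = sqrt(EV^2 + AV^2) = sqrt(2.46^2 + 1.01^2) = 2.6592668
%GRR = GRR / tol * 100 = 2.6592668 / 11.5 * 100
%GRR = 23.1241

23.1241


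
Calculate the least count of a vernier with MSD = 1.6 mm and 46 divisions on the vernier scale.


LC = MSD / n_div
= 1.6 / 46
= 0.0348

0.0348


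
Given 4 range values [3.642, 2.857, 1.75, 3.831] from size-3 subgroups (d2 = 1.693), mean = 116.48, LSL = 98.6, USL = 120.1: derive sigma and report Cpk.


R_bar = (3.642 + 2.857 + 1.75 + 3.831) / 4 = 3.02
sigma = R_bar / d2 = 3.02 / 1.693 = 1.7838157
Cp = (USL - LSL)/(6*sigma) = (120.1 - 98.6)/(6*1.7838157) = 2.0088
Cpu = (120.1 - 116.48)/(3*1.7838157) = 0.6765
Cpl = (116.48 - 98.6)/(3*1.7838157) = 3.3412
Cpk = min(Cpu, Cpl) = 0.6765

0.6765


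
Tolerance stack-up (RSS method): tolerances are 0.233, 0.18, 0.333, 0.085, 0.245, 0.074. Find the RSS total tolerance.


RSS = sqrt(0.233^2 + 0.18^2 + 0.333^2 + 0.085^2 + 0.245^2 + 0.074^2)
= sqrt(0.270304)
= 0.5199

0.5199


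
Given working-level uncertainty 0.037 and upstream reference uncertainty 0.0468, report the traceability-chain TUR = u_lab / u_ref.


TUR = u_lab / u_ref
= 0.037 / 0.0468
= 0.7906

0.7906


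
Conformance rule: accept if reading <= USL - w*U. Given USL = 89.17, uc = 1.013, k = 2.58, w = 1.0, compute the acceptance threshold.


U = k * uc = 2.58 * 1.013 = 2.61354
guard band g = w * U = 1.0 * 2.61354 = 2.61354
AL = USL - g = 89.17 - 2.61354
AL = 86.5565

86.5565


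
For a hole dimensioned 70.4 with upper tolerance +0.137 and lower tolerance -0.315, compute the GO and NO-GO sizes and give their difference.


GO = nominal - lower_tol (smallest hole = maximum material condition)
GO = 70.4 - 0.315 = 70.085
NO-GO = nominal + upper_tol (largest hole = least material condition)
NO-GO = 70.4 + 0.137 = 70.537
spread = NO-GO - GO = 70.537 - 70.085 = 0.4520

0.4520


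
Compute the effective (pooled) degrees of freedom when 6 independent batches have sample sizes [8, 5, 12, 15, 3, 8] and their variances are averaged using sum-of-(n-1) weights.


nu = sum_i (n_i - 1)
nu = ((8 - 1) + (5 - 1) + (12 - 1) + (15 - 1) + (3 - 1) + (8 - 1))
nu = 7 + 4 + 11 + 14 + 2 + 7
nu = 45

45


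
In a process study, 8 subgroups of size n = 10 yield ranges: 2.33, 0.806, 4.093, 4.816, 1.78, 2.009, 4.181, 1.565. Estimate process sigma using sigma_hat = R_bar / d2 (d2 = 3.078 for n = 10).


R_bar = (2.33 + 0.806 + 4.093 + 4.816 + 1.78 + 2.009 + 4.181 + 1.565) / 8
R_bar = 21.58 / 8 = 2.6975
sigma_hat = R_bar / d2 = 2.6975 / 3.078 = 0.8764

0.8764


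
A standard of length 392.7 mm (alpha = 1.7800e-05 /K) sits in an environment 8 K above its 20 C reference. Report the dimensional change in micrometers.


dL = L * alpha * dT
= 392.7 * 1.7800e-05 * 8
= 0.0559205 mm
dL_um = 0.0559205 * 1000 = 55.9205 um

55.9205


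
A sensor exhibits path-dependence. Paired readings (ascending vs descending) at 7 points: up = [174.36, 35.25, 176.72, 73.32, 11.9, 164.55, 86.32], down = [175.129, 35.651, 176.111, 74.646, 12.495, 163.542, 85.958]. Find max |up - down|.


|174.36 - 175.129| = 0.7690
|35.25 - 35.651| = 0.4010
|176.72 - 176.111| = 0.6090
|73.32 - 74.646| = 1.3260
|11.9 - 12.495| = 0.5950
|164.55 - 163.542| = 1.0080
|86.32 - 85.958| = 0.3620
hysteresis = max(diffs) = 1.3260

1.3260


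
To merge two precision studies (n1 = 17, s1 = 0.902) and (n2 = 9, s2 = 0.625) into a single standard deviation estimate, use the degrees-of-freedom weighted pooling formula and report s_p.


s_p = sqrt(((n1-1)*s1^2 + (n2-1)*s2^2) / (n1+n2-2))
numerator = (17-1)*0.902^2 + (9-1)*0.625^2 = 13.017664 + 3.125 = 16.142664
denominator = 17 + 9 - 2 = 24
s_p^2 = 16.142664 / 24 = 0.672611
s_p = sqrt(0.672611) = 0.8201

0.8201


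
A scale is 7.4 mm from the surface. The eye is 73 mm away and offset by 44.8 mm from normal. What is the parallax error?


error = h * offset / d
= 7.4 * 44.8 / 73
= 4.5414

4.5414


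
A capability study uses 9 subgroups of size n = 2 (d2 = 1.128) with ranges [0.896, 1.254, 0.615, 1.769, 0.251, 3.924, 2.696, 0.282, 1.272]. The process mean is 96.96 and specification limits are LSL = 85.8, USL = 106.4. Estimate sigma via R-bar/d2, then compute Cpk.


R_bar = (0.896 + 1.254 + 0.615 + 1.769 + 0.251 + 3.924 + 2.696 + 0.282 + 1.272) / 9 = 1.4398889
sigma = R_bar / d2 = 1.4398889 / 1.128 = 1.2764973
Cp = (USL - LSL)/(6*sigma) = (106.4 - 85.8)/(6*1.2764973) = 2.6897
Cpu = (106.4 - 96.96)/(3*1.2764973) = 2.4651
Cpl = (96.96 - 85.8)/(3*1.2764973) = 2.9142
Cpk = min(Cpu, Cpl) = 2.4651

2.4651


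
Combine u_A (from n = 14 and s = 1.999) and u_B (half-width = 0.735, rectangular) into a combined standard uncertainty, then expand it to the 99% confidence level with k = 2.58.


u_A = s / sqrt(n) = 1.999 / sqrt(14) = 0.53425522
u_B = half_width / sqrt(3) = 0.735 / sqrt(3) = 0.42435245
uc = sqrt(u_A^2 + u_B^2) = sqrt(0.53425522^2 + 0.42435245^2) = 0.68227827
U = k * uc = 2.58 * 0.68227827
U = 1.7603

1.7603


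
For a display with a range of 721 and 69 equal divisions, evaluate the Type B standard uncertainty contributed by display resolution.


resolution = range / divisions
resolution = 721 / 69 = 10.449275
u_res = resolution / (2*sqrt(3))
u_res = 10.449275 / 3.4641016
u_res = 3.0164

3.0164


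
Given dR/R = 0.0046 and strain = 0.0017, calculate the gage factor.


GF = (dR/R) / epsilon
= 0.0046 / 0.0017
= 2.7059

2.7059


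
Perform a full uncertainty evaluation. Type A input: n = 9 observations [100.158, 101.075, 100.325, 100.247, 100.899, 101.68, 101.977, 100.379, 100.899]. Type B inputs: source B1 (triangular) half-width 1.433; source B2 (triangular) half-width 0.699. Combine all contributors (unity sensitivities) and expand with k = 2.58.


mean = (100.158 + 101.075 + 100.325 + 100.247 + 100.899 + 101.68 + 101.977 + 100.379 + 100.899) / 9 = 100.8487778
s = sqrt(sum((x - mean)^2)/(n-1)) = 0.647532
u_A = s / sqrt(n) = 0.647532 / sqrt(9) = 0.215844
u_B1 = 1.433 / sqrt(6) = 0.5850198
u_B2 = 0.699 / sqrt(6) = 0.28536556
uc = sqrt(0.215844^2 + 0.5850198^2 + 0.28536556^2) = 0.68576257
U = k * uc = 2.58 * 0.68576257
U = 1.7693

1.7693


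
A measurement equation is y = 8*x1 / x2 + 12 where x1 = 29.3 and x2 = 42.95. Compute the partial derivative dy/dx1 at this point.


y = 8*x1 / x2 + 12
dy/dx1 = 8/x2
Evaluate at x2 = 42.95: c1 = 8 / 42.95
c1 = 0.1863

0.1863


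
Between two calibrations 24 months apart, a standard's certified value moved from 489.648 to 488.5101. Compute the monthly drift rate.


rate = (v2 - v1) / months
= (488.5101 - 489.648) / 24
= -1.1379 / 24
= -0.0474

-0.0474


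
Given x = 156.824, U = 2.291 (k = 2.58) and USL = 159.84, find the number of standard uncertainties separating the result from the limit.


u = U / k = 2.291 / 2.58 = 0.8879845
margin = |USL - x| = |159.84 - 156.824| = 3.016
z = margin / u = 3.016 / 0.8879845
z = 3.3965

3.3965


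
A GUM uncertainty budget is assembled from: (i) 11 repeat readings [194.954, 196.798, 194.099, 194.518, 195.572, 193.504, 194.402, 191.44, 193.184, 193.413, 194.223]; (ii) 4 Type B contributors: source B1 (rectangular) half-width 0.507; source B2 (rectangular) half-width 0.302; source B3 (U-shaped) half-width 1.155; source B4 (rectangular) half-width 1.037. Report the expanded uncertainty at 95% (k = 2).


mean = (194.954 + 196.798 + 194.099 + 194.518 + 195.572 + 193.504 + 194.402 + 191.44 + 193.184 + 193.413 + 194.223) / 11 = 194.1915455
s = sqrt(sum((x - mean)^2)/(n-1)) = 1.3822452
u_A = s / sqrt(n) = 1.3822452 / sqrt(11) = 0.41676261
u_B1 = 0.507 / sqrt(3) = 0.29271659
u_B2 = 0.302 / sqrt(3) = 0.17435978
u_B3 = 1.155 / sqrt(2) = 0.81670833
u_B4 = 1.037 / sqrt(3) = 0.59871223
uc = sqrt(0.41676261^2 + 0.29271659^2 + 0.17435978^2 + 0.81670833^2 + 0.59871223^2) = 1.146841
U = k * uc = 2 * 1.146841
U = 2.2937

2.2937


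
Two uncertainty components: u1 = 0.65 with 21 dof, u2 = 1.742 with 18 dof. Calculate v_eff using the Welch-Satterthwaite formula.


uc = sqrt(u1^2 + u2^2) = sqrt(0.65^2 + 1.742^2) = 1.8593182
v_eff = uc^4 / (u1^4/v1 + u2^4/v2)
= 1.8593182^4 / (0.65^4/21 + 1.742^4/18)
= 11.951293 / 0.520088
v_eff = 22.9794

22.9794


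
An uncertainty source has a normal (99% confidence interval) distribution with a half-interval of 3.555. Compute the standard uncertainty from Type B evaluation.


u_B = half_width / 2.576
u_B = 3.555 / 2.576
u_B = 1.3800

1.3800


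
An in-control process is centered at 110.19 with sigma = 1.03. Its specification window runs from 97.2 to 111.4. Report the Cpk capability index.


Cpu = (USL - mean) / (3*sigma) = (111.4 - 110.19) / (3*1.03) = 0.3916
Cpl = (mean - LSL) / (3*sigma) = (110.19 - 97.2) / (3*1.03) = 4.2039
Cpk = min(Cpu, Cpl) = 0.3916

0.3916


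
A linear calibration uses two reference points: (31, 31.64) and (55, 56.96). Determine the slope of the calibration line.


slope = (y2 - y1) / (x2 - x1)
= (56.96 - 31.64) / (55 - 31)
= 25.3200 / 24
= 1.0550

1.0550


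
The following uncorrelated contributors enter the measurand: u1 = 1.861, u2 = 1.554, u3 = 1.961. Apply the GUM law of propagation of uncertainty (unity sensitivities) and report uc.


uc = sqrt(1.861^2 + 1.554^2 + 1.961^2)
uc = sqrt(9.723758)
uc = 3.1183

3.1183


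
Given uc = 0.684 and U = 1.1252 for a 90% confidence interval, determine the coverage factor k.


k = U / uc
k = 1.1252 / 0.684
k = 1.645

1.645


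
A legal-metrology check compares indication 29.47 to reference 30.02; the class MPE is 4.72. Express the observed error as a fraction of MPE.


e = indication - reference = 29.47 - 30.02 = -0.5500
|e| = 0.5500
ratio = |e| / MPE = 0.5500 / 4.72
ratio = 0.1165

0.1165


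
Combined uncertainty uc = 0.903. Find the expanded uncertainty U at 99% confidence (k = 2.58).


U = k * uc
U = 2.58 * 0.903
U = 2.3297

2.3297


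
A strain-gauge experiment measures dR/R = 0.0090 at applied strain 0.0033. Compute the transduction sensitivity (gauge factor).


GF = (dR/R) / epsilon
= 0.0090 / 0.0033
= 2.7273

2.7273


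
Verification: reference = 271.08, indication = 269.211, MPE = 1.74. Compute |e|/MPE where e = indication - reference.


e = indication - reference = 269.211 - 271.08 = -1.8690
|e| = 1.8690
ratio = |e| / MPE = 1.8690 / 1.74
ratio = 1.0741

1.0741


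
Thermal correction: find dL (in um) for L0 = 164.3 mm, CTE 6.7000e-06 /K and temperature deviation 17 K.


dL = L * alpha * dT
= 164.3 * 6.7000e-06 * 17
= 0.0187138 mm
dL_um = 0.0187138 * 1000 = 18.7138 um

18.7138


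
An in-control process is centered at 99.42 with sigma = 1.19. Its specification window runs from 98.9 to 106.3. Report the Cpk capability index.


Cpu = (USL - mean) / (3*sigma) = (106.3 - 99.42) / (3*1.19) = 1.9272
Cpl = (mean - LSL) / (3*sigma) = (99.42 - 98.9) / (3*1.19) = 0.1457
Cpk = min(Cpu, Cpl) = 0.1457

0.1457


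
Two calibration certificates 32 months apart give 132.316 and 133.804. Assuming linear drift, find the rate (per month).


rate = (v2 - v1) / months
= (133.804 - 132.316) / 32
= 1.4880 / 32
= 0.0465

0.0465


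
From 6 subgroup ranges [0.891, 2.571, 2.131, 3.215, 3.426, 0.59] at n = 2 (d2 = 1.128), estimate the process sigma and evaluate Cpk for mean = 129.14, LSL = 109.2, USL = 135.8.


R_bar = (0.891 + 2.571 + 2.131 + 3.215 + 3.426 + 0.59) / 6 = 2.1373333
sigma = R_bar / d2 = 2.1373333 / 1.128 = 1.894799
Cp = (USL - LSL)/(6*sigma) = (135.8 - 109.2)/(6*1.894799) = 2.3397
Cpu = (135.8 - 129.14)/(3*1.894799) = 1.1716
Cpl = (129.14 - 109.2)/(3*1.894799) = 3.5078
Cpk = min(Cpu, Cpl) = 1.1716

1.1716


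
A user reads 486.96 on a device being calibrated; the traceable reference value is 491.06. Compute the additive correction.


Correction = standard - reading
= 491.06 - 486.96
= 4.1000

4.1000


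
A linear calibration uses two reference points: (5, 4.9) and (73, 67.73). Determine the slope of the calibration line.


slope = (y2 - y1) / (x2 - x1)
= (67.73 - 4.9) / (73 - 5)
= 62.8300 / 68
= 0.9240

0.9240


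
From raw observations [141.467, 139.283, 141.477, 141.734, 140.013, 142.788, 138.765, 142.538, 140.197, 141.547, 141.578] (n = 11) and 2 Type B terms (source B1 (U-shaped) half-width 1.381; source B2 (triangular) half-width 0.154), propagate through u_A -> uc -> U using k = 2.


mean = (141.467 + 139.283 + 141.477 + 141.734 + 140.013 + 142.788 + 138.765 + 142.538 + 140.197 + 141.547 + 141.578) / 11 = 141.0351818
s = sqrt(sum((x - mean)^2)/(n-1)) = 1.293396
u_A = s / sqrt(n) = 1.293396 / sqrt(11) = 0.38997357
u_B1 = 1.381 / sqrt(2) = 0.97651446
u_B2 = 0.154 / sqrt(6) = 0.062870237
uc = sqrt(0.38997357^2 + 0.97651446^2 + 0.062870237^2) = 1.0533815
U = k * uc = 2 * 1.0533815
U = 2.1068

2.1068
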